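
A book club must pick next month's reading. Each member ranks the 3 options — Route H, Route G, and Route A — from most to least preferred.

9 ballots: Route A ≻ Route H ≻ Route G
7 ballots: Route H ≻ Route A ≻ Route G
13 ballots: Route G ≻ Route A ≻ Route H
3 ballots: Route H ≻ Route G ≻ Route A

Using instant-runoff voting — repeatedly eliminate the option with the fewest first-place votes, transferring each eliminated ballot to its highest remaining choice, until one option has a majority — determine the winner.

Round 1: Route G 13, Route H 10, Route A 9. Route A has the fewest and is eliminated.
Round 2: Route H 19, Route G 13. Route H has a majority.

Route H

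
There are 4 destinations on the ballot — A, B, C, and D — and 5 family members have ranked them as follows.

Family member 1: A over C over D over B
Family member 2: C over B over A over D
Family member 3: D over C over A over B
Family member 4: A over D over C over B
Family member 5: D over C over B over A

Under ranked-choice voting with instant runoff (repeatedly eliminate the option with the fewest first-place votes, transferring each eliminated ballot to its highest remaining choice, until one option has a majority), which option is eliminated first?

B

Round 1: A 2, D 2, C 1, B 0. B has the fewest and is eliminated.
Round 2: A 2, D 2, C 1. C has the fewest and is eliminated.
Round 3: A 3, D 2. A has a majority.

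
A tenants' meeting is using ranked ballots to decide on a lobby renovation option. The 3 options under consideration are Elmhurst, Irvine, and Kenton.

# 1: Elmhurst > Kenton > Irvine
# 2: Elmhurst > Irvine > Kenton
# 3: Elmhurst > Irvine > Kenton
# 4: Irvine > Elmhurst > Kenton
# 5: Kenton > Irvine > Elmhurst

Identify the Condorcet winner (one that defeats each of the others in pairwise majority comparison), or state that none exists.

Head-to-head results (5 voters total):
Elmhurst vs Irvine: Elmhurst wins 3–2.
Elmhurst vs Kenton: Elmhurst wins 4–1.
Irvine vs Kenton: Irvine wins 3–2.
Elmhurst beats each rival — Irvine (3–2), Kenton (4–1) — so Elmhurst is the Condorcet winner.

Elmhurst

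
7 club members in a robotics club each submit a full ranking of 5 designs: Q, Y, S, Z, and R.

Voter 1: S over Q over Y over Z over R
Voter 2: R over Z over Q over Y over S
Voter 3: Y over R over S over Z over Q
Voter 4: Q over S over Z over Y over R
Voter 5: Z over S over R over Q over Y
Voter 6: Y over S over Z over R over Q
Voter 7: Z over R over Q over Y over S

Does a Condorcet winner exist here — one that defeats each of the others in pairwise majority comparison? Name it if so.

No Condorcet winner

Head-to-head results (7 voters total):
Q vs Y: Q wins 5–2.
Q vs S: S wins 4–3.
Q vs Z: Z wins 5–2.
Q vs R: R wins 5–2.
Y vs S: Y wins 4–3.
Y vs Z: Z wins 4–3.
Y vs R: Y wins 4–3.
S vs Z: S wins 4–3.
S vs R: S wins 4–3.
Z vs R: Z wins 5–2.
No candidate beats all others: Q beats Y beats S beats Q, a majority cycle.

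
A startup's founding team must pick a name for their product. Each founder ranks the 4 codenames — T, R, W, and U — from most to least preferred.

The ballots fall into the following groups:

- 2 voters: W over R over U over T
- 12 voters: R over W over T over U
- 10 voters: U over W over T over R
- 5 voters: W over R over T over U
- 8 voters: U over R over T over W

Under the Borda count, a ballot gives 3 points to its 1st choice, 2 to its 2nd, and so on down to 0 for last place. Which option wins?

R

Borda scores:
  T: 2·0 + 12·1 + 10·1 + 5·1 + 8·1 = 35
  R: 2·2 + 12·3 + 10·0 + 5·2 + 8·2 = 66
  W: 2·3 + 12·2 + 10·2 + 5·3 + 8·0 = 65
  U: 2·1 + 12·0 + 10·3 + 5·0 + 8·3 = 56
R has the highest total.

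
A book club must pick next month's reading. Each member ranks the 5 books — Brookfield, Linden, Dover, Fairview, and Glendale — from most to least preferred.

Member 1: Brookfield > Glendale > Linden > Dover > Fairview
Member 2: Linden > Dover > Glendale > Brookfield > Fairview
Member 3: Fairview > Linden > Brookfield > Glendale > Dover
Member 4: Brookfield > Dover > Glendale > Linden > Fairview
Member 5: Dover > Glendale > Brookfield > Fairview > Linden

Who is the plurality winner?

Brookfield

First-place vote totals:
  Brookfield: 2
  Linden: 1
  Dover: 1
  Fairview: 1
  Glendale: 0
Brookfield has the most first-place votes.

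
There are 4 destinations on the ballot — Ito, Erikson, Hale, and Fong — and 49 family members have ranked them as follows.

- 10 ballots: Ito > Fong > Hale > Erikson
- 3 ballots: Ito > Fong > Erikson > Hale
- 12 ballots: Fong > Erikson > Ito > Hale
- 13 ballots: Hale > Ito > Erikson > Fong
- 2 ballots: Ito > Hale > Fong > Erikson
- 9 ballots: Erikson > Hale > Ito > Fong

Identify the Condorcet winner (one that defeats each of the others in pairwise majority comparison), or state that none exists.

Ito

Head-to-head results (49 voters total):
Ito vs Erikson: Ito wins 28–21.
Ito vs Hale: Ito wins 27–22.
Ito vs Fong: Ito wins 37–12.
Erikson vs Hale: Hale wins 25–24.
Erikson vs Fong: Fong wins 27–22.
Hale vs Fong: Fong wins 25–24.
Ito beats each rival — Erikson (28–21), Hale (27–22), Fong (37–12) — so Ito is the Condorcet winner.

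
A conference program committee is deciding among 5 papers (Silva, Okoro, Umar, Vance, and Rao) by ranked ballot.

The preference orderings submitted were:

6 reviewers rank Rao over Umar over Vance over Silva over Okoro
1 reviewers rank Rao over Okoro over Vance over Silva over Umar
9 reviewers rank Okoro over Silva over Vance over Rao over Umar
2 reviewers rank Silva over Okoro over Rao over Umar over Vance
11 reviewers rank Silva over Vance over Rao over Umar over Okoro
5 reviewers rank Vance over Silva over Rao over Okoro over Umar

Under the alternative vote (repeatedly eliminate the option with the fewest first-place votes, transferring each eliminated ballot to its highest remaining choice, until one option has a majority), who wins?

Round 1: Silva 13, Okoro 9, Rao 7, Vance 5, Umar 0. Umar has the fewest and is eliminated.
Round 2: Silva 13, Okoro 9, Rao 7, Vance 5. Vance has the fewest and is eliminated.
Round 3: Silva 18, Okoro 9, Rao 7. Silva has a majority.

Silva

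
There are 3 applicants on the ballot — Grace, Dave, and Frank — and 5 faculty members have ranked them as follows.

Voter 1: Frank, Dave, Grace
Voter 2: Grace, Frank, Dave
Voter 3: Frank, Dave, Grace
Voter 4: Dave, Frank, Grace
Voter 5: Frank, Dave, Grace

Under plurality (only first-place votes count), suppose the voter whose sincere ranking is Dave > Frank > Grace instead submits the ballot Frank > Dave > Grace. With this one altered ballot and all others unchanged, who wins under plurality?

First-place totals with the altered ballot: Grace 1, Dave 0, Frank 4.
The winner is unchanged: still Frank.

Frank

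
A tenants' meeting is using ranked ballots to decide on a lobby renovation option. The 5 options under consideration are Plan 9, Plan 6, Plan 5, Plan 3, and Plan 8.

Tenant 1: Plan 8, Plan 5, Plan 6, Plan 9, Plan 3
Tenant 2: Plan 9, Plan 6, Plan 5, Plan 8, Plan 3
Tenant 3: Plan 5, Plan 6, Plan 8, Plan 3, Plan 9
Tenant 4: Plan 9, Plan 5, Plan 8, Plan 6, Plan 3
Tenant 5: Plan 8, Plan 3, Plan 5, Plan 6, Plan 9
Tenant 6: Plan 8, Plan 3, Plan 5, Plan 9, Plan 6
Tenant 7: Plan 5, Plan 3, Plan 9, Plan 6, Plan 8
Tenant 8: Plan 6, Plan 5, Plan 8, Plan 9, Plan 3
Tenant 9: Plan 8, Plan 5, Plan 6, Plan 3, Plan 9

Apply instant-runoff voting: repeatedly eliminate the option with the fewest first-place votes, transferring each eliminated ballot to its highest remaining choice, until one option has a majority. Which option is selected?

Plan 5

Round 1: Plan 8 4, Plan 9 2, Plan 5 2, Plan 6 1, Plan 3 0. Plan 3 has the fewest and is eliminated.
Round 2: Plan 8 4, Plan 9 2, Plan 5 2, Plan 6 1. Plan 6 has the fewest and is eliminated.
Round 3: Plan 8 4, Plan 5 3, Plan 9 2. Plan 9 has the fewest and is eliminated.
Round 4: Plan 5 5, Plan 8 4. Plan 5 has a majority.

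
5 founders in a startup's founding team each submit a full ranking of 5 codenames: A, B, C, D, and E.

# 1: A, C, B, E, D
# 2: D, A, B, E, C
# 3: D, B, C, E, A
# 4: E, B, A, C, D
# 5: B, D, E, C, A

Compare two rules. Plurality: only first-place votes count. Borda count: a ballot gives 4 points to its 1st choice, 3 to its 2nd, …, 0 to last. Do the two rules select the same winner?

Plurality first-place counts: A 1, B 1, C 0, D 2, E 1 → D.
Borda totals: A 9, B 14, C 7, D 11, E 9 → B.
The two rules disagree: plurality picks D, Borda picks B.

No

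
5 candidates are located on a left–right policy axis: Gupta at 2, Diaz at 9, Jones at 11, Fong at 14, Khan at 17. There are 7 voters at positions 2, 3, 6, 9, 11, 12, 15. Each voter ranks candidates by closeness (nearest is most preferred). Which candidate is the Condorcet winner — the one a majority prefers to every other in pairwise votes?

With single-peaked preferences on a line, the Condorcet winner is the candidate closest to the median voter.
The median voter (position 9) is closest to Diaz at 9.
Check: Diaz vs Jones — voters closer to Diaz: 4 of 7.

Diaz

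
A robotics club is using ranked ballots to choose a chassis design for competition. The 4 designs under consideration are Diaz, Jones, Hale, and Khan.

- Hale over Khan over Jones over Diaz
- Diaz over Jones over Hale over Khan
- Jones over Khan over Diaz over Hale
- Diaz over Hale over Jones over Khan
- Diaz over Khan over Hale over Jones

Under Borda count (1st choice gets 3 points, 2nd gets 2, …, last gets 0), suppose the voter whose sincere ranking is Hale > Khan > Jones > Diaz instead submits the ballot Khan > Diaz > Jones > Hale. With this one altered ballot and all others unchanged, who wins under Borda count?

Diaz

Borda totals with the altered ballot: Diaz 12, Jones 7, Hale 4, Khan 7.
The winner is unchanged: still Diaz.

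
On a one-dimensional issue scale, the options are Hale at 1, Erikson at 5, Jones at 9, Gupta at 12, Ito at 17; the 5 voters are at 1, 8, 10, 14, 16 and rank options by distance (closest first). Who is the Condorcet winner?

With single-peaked preferences on a line, the Condorcet winner is the candidate closest to the median voter.
The median voter (position 10) is closest to Jones at 9.
Check: Jones vs Gupta — voters closer to Jones: 3 of 5.

Jones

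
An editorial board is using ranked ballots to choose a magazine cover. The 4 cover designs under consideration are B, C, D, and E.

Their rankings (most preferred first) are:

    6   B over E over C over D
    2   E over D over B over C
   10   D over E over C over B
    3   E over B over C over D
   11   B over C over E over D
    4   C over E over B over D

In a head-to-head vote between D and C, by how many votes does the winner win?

Ballots ranking D above C: 2+10 = 12.
Ballots ranking C above D: 6+3+11+4 = 24.
C wins 24–12, a margin of 12.

12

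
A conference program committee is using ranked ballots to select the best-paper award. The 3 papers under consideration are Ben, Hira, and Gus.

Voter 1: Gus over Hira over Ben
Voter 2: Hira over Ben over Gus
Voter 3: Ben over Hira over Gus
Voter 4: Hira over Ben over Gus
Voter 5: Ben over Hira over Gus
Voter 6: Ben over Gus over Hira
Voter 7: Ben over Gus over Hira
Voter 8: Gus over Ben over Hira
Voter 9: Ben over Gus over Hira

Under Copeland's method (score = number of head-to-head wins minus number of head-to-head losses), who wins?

Pairwise results:
  Ben vs Hira: Ben wins 6–3.
  Ben vs Gus: Ben wins 7–2.
  Hira vs Gus: Gus wins 5–4.
Copeland scores (wins − losses):
  Ben: 2 − 0 = 2
  Hira: 0 − 2 = -2
  Gus: 1 − 1 = 0
Ben has the best Copeland score.

Ben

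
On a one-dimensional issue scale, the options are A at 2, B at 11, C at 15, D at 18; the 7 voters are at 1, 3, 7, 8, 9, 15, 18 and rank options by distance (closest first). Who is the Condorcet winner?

B

With single-peaked preferences on a line, the Condorcet winner is the candidate closest to the median voter.
The median voter (position 8) is closest to B at 11.
Check: B vs D — voters closer to B: 5 of 7.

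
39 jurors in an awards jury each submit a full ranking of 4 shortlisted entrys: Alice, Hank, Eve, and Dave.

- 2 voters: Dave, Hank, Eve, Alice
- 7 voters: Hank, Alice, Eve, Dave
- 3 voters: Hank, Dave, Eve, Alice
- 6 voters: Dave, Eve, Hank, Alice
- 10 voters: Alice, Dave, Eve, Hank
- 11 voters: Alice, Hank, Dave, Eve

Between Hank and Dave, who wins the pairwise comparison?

Hank

Ballots ranking Hank above Dave: 7+3+11 = 21.
Ballots ranking Dave above Hank: 2+6+10 = 18.
Hank wins the head-to-head, 21–18.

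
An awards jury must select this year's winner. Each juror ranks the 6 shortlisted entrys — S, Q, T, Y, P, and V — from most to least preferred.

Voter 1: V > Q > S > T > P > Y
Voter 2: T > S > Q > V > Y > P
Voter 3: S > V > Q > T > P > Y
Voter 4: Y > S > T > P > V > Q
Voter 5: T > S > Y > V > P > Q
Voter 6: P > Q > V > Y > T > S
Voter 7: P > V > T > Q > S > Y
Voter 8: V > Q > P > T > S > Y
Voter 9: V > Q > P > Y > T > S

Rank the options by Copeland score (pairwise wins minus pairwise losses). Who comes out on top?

Pairwise results:
  S vs Q: Q wins 5–4.
  S vs T: T wins 6–3.
  S vs Y: S wins 6–3.
  S vs P: S wins 5–4.
  S vs V: V wins 5–4.
  Q vs T: Q wins 5–4.
  Q vs Y: Q wins 7–2.
  Q vs P: Q wins 5–4.
  Q vs V: V wins 7–2.
  T vs Y: T wins 6–3.
  T vs P: T wins 5–4.
  T vs V: V wins 6–3.
  Y vs P: P wins 6–3.
  Y vs V: V wins 7–2.
  P vs V: V wins 6–3.
Copeland scores (wins − losses):
  S: 2 − 3 = -1
  Q: 4 − 1 = 3
  T: 3 − 2 = 1
  Y: 0 − 5 = -5
  P: 1 − 4 = -3
  V: 5 − 0 = 5
V has the best Copeland score.

V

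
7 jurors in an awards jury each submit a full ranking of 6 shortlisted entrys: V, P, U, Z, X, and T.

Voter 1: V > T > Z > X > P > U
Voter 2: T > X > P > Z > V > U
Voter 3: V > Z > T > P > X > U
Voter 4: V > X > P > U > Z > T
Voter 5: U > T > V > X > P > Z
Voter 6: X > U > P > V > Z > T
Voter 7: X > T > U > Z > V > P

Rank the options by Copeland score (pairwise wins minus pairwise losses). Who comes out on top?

Pairwise results:
  V vs P: V wins 5–2.
  V vs U: V wins 4–3.
  V vs Z: V wins 5–2.
  V vs X: V wins 4–3.
  V vs T: V wins 4–3.
  P vs U: P wins 4–3.
  P vs Z: P wins 4–3.
  P vs X: X wins 6–1.
  P vs T: T wins 5–2.
  U vs Z: U wins 4–3.
  U vs X: X wins 6–1.
  U vs T: T wins 4–3.
  Z vs X: X wins 5–2.
  Z vs T: T wins 4–3.
  X vs T: T wins 4–3.
Copeland scores (wins − losses):
  V: 5 − 0 = 5
  P: 2 − 3 = -1
  U: 1 − 4 = -3
  Z: 0 − 5 = -5
  X: 3 − 2 = 1
  T: 4 − 1 = 3
V has the best Copeland score.

V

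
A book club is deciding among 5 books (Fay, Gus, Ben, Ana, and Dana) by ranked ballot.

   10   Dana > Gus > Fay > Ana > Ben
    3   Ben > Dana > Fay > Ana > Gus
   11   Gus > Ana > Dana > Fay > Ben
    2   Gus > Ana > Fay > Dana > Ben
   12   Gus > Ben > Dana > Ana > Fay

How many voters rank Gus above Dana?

Ballots ranking Gus above Dana: 11+2+12 = 25.
Ballots ranking Dana above Gus: 10+3 = 13.
So 25 of 38 voters prefer Gus to Dana.

25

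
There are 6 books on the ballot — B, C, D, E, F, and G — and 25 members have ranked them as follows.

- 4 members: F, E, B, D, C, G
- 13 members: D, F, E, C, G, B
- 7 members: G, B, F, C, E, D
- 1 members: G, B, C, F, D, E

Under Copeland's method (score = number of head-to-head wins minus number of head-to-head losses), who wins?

Pairwise results:
  B vs C: C wins 13–12.
  B vs D: D wins 13–12.
  B vs E: E wins 17–8.
  B vs F: F wins 17–8.
  B vs G: G wins 21–4.
  C vs D: D wins 17–8.
  C vs E: E wins 17–8.
  C vs F: F wins 24–1.
  C vs G: C wins 17–8.
  D vs E: D wins 14–11.
  D vs F: D wins 13–12.
  D vs G: D wins 17–8.
  E vs F: F wins 25–0.
  E vs G: E wins 17–8.
  F vs G: F wins 17–8.
Copeland scores (wins − losses):
  B: 0 − 5 = -5
  C: 2 − 3 = -1
  D: 5 − 0 = 5
  E: 3 − 2 = 1
  F: 4 − 1 = 3
  G: 1 − 4 = -3
D has the best Copeland score.

D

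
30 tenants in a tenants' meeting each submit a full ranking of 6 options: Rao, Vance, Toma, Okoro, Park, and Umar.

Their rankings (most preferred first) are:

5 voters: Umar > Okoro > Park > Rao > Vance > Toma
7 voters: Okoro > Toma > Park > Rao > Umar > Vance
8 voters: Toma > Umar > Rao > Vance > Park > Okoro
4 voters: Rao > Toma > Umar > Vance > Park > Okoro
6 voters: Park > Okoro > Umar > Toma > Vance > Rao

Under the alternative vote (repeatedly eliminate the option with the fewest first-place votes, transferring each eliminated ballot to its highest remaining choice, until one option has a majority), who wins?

Okoro

Round 1: Toma 8, Okoro 7, Park 6, Umar 5, Rao 4, Vance 0. Vance has the fewest and is eliminated.
Round 2: Toma 8, Okoro 7, Park 6, Umar 5, Rao 4. Rao has the fewest and is eliminated.
Round 3: Toma 12, Okoro 7, Park 6, Umar 5. Umar has the fewest and is eliminated.
Round 4: Toma 12, Okoro 12, Park 6. Park has the fewest and is eliminated.
Round 5: Okoro 18, Toma 12. Okoro has a majority.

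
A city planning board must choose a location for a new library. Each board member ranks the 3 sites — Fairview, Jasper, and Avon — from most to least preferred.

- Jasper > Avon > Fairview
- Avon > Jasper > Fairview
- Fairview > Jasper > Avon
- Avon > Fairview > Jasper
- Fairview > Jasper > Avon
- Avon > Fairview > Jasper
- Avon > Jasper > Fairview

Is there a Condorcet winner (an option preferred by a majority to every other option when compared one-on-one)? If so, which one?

Head-to-head results (7 voters total):
Fairview vs Jasper: Fairview wins 4–3.
Fairview vs Avon: Avon wins 5–2.
Jasper vs Avon: Avon wins 4–3.
Avon beats each rival — Fairview (5–2), Jasper (4–3) — so Avon is the Condorcet winner.

Avon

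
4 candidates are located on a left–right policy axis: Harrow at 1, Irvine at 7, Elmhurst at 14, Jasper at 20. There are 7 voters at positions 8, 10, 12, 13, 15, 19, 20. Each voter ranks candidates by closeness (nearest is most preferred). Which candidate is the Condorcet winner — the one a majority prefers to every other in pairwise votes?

With single-peaked preferences on a line, the Condorcet winner is the candidate closest to the median voter.
The median voter (position 13) is closest to Elmhurst at 14.
Check: Elmhurst vs Harrow — voters closer to Elmhurst: 7 of 7.

Elmhurst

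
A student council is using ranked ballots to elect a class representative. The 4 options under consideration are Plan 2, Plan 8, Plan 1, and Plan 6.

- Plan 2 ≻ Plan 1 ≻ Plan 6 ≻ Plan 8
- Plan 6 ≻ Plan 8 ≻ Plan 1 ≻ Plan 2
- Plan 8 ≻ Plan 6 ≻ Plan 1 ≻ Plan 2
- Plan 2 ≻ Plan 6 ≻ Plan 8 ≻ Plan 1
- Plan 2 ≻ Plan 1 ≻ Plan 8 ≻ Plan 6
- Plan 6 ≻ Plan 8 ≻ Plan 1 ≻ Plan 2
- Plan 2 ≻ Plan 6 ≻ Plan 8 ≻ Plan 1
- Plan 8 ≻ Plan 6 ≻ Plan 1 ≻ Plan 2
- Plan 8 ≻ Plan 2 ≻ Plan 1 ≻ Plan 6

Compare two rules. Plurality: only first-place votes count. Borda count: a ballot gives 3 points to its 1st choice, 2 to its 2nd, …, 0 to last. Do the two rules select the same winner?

Plurality first-place counts: Plan 2 4, Plan 8 3, Plan 1 0, Plan 6 2 → Plan 2.
Borda totals: Plan 2 14, Plan 8 16, Plan 1 9, Plan 6 15 → Plan 8.
The two rules disagree: plurality picks Plan 2, Borda picks Plan 8.

No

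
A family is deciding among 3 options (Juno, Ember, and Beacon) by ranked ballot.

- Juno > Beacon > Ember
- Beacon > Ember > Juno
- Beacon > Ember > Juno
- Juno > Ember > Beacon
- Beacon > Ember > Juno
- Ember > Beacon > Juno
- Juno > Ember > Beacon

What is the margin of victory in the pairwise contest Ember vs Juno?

Ballots ranking Ember above Juno: 4.
Ballots ranking Juno above Ember: 3.
Ember wins 4–3, a margin of 1.

1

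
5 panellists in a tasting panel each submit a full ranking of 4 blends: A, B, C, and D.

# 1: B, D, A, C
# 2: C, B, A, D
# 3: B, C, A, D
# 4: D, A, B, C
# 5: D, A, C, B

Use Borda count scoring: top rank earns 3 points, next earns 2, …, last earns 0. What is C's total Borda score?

Borda scores:
  A: 1 + 1 + 1 + 2 + 2 = 7
  B: 3 + 2 + 3 + 1 + 0 = 9
  C: 0 + 3 + 2 + 0 + 1 = 6
  D: 2 + 0 + 0 + 3 + 3 = 8

6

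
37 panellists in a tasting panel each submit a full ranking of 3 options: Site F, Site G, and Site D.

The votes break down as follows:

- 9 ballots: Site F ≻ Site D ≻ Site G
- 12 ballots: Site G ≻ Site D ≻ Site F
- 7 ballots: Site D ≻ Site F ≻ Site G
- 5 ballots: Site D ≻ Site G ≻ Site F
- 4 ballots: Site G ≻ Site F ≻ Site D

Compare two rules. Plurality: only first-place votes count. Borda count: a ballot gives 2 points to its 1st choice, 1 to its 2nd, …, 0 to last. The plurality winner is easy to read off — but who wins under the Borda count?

Plurality first-place counts: Site F 9, Site G 16, Site D 12 → Site G.
Borda totals: Site F 29, Site G 37, Site D 45 → Site D.

Site D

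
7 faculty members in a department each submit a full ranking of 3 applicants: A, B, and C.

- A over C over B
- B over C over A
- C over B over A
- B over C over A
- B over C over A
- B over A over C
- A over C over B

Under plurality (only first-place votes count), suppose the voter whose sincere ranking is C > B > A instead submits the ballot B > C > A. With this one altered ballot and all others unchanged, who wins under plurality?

First-place totals with the altered ballot: A 2, B 5, C 0.
The winner is unchanged: still B.

B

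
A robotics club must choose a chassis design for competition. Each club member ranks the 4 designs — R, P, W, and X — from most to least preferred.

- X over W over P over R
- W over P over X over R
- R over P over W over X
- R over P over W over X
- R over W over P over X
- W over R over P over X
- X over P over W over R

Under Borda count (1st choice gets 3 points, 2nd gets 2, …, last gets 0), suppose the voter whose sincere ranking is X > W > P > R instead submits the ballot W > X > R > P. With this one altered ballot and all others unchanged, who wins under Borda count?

W

Borda totals with the altered ballot: R 12, P 10, W 14, X 6.
The winner is unchanged: still W.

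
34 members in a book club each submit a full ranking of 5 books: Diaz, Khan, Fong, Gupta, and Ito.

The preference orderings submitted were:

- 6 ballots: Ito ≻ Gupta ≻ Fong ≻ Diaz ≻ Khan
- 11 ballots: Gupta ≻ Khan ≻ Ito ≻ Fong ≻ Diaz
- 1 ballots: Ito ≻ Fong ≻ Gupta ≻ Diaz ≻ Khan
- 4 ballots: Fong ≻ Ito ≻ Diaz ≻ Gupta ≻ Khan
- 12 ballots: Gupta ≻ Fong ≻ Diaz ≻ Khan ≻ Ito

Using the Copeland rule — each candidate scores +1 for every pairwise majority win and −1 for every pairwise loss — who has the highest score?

Gupta

Pairwise results:
  Diaz vs Khan: Diaz wins 23–11.
  Diaz vs Fong: Fong wins 34–0.
  Diaz vs Gupta: Gupta wins 30–4.
  Diaz vs Ito: Ito wins 22–12.
  Khan vs Fong: Fong wins 23–11.
  Khan vs Gupta: Gupta wins 34–0.
  Khan vs Ito: Khan wins 23–11.
  Fong vs Gupta: Gupta wins 29–5.
  Fong vs Ito: Ito wins 18–16.
  Gupta vs Ito: Gupta wins 23–11.
Copeland scores (wins − losses):
  Diaz: 1 − 3 = -2
  Khan: 1 − 3 = -2
  Fong: 2 − 2 = 0
  Gupta: 4 − 0 = 4
  Ito: 2 − 2 = 0
Gupta has the best Copeland score.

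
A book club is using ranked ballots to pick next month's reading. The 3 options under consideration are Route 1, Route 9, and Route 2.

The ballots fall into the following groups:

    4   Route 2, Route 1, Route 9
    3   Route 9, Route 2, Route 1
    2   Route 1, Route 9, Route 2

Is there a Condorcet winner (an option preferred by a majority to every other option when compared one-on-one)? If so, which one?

None — there is no Condorcet winner

Head-to-head results (9 voters total):
Route 1 vs Route 9: Route 1 wins 6–3.
Route 1 vs Route 2: Route 2 wins 7–2.
Route 9 vs Route 2: Route 9 wins 5–4.
No candidate beats all others: Route 1 beats Route 9 beats Route 2 beats Route 1, a majority cycle.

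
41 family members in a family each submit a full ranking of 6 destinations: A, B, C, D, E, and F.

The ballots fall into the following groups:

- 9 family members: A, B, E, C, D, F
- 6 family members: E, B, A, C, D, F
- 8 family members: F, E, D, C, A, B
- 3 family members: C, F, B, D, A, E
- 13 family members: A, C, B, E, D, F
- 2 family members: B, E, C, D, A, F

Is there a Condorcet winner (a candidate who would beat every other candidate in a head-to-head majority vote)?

Head-to-head results (41 voters total):
A vs B: A wins 30–11.
A vs C: A wins 28–13.
A vs D: A wins 28–13.
A vs E: A wins 25–16.
A vs F: A wins 30–11.
B vs C: C wins 24–17.
B vs D: B wins 33–8.
B vs E: B wins 27–14.
B vs F: B wins 30–11.
C vs D: C wins 33–8.
C vs E: E wins 25–16.
C vs F: C wins 33–8.
D vs E: E wins 38–3.
D vs F: D wins 30–11.
E vs F: E wins 30–11.
A beats each rival — B (30–11), C (28–13), D (28–13), E (25–16), F (30–11) — so A is the Condorcet winner.

Yes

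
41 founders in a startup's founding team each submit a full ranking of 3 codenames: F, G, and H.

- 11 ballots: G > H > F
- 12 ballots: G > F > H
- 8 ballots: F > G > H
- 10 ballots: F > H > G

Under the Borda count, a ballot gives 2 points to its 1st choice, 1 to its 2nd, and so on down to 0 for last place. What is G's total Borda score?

Borda scores:
  F: 11·0 + 12·1 + 8·2 + 10·2 = 48
  G: 11·2 + 12·2 + 8·1 + 10·0 = 54
  H: 11·1 + 12·0 + 8·0 + 10·1 = 21

54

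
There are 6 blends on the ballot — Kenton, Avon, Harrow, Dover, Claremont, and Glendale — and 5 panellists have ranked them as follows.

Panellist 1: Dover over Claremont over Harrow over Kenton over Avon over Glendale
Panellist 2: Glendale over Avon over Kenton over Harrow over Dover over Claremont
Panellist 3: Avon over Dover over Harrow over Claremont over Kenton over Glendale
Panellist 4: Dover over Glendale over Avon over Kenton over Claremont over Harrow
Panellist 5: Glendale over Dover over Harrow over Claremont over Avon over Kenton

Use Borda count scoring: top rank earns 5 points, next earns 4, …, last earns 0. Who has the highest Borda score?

Dover

Borda scores:
  Kenton: 2 + 3 + 1 + 2 + 0 = 8
  Avon: 1 + 4 + 5 + 3 + 1 = 14
  Harrow: 3 + 2 + 3 + 0 + 3 = 11
  Dover: 5 + 1 + 4 + 5 + 4 = 19
  Claremont: 4 + 0 + 2 + 1 + 2 = 9
  Glendale: 0 + 5 + 0 + 4 + 5 = 14
Dover has the highest total.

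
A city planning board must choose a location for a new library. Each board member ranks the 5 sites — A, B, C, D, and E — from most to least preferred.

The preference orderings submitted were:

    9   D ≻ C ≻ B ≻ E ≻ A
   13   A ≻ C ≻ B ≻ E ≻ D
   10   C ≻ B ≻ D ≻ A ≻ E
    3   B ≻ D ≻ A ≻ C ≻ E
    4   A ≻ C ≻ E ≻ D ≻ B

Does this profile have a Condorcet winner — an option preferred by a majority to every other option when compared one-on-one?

No

Head-to-head results (39 voters total):
A vs B: B wins 22–17.
A vs C: A wins 20–19.
A vs D: D wins 22–17.
A vs E: A wins 30–9.
B vs C: C wins 36–3.
B vs D: B wins 26–13.
B vs E: B wins 35–4.
C vs D: C wins 27–12.
C vs E: C wins 39–0.
D vs E: D wins 22–17.
No candidate beats all others: A beats C beats B beats A, a majority cycle.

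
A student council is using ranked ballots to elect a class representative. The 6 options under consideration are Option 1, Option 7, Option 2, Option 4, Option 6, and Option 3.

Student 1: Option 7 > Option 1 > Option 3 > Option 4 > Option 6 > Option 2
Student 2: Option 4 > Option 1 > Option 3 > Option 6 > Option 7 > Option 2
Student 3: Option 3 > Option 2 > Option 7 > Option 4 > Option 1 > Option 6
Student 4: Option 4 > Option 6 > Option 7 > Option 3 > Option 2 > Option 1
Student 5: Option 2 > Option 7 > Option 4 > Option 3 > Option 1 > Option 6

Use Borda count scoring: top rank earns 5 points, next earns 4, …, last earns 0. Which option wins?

Option 4

Borda scores:
  Option 1: 4 + 4 + 1 + 0 + 1 = 10
  Option 7: 5 + 1 + 3 + 3 + 4 = 16
  Option 2: 0 + 0 + 4 + 1 + 5 = 10
  Option 4: 2 + 5 + 2 + 5 + 3 = 17
  Option 6: 1 + 2 + 0 + 4 + 0 = 7
  Option 3: 3 + 3 + 5 + 2 + 2 = 15
Option 4 has the highest total.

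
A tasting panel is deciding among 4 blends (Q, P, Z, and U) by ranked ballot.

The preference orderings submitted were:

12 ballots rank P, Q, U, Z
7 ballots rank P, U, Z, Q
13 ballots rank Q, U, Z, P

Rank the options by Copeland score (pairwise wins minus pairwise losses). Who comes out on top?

P

Pairwise results:
  Q vs P: P wins 19–13.
  Q vs Z: Q wins 25–7.
  Q vs U: Q wins 25–7.
  P vs Z: P wins 19–13.
  P vs U: P wins 19–13.
  Z vs U: U wins 32–0.
Copeland scores (wins − losses):
  Q: 2 − 1 = 1
  P: 3 − 0 = 3
  Z: 0 − 3 = -3
  U: 1 − 2 = -1
P has the best Copeland score.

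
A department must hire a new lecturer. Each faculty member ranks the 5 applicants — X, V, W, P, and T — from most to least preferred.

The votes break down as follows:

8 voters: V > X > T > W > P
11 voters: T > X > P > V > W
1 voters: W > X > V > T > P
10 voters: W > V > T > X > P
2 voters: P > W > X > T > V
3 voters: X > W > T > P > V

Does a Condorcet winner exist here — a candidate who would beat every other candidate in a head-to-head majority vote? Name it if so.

Head-to-head results (35 voters total):
X vs V: V wins 18–17.
X vs W: X wins 22–13.
X vs P: X wins 33–2.
X vs T: T wins 21–14.
V vs W: V wins 19–16.
V vs P: V wins 19–16.
V vs T: V wins 19–16.
W vs P: W wins 22–13.
W vs T: T wins 19–16.
P vs T: T wins 33–2.
V beats each rival — X (18–17), W (19–16), P (19–16), T (19–16) — so V is the Condorcet winner.

V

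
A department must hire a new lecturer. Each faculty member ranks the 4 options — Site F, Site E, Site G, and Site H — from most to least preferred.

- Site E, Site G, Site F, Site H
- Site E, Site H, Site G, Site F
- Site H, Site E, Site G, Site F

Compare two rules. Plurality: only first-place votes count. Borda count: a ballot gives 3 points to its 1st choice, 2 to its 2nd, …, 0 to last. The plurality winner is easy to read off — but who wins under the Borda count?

Plurality first-place counts: Site F 0, Site E 2, Site G 0, Site H 1 → Site E.
Borda totals: Site F 1, Site E 8, Site G 4, Site H 5 → Site E.

Site E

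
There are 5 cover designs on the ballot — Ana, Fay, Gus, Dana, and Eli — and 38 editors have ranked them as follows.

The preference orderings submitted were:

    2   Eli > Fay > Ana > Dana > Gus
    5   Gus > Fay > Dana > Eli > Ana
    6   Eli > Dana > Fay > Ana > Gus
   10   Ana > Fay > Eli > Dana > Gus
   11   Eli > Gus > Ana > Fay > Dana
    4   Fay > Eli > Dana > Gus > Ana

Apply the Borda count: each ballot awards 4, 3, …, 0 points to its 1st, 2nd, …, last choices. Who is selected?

Borda scores:
  Ana: 2·2 + 5·0 + 6·1 + 10·4 + 11·2 + 4·0 = 72
  Fay: 2·3 + 5·3 + 6·2 + 10·3 + 11·1 + 4·4 = 90
  Gus: 2·0 + 5·4 + 6·0 + 10·0 + 11·3 + 4·1 = 57
  Dana: 2·1 + 5·2 + 6·3 + 10·1 + 11·0 + 4·2 = 48
  Eli: 2·4 + 5·1 + 6·4 + 10·2 + 11·4 + 4·3 = 113
Eli has the highest total.

Eli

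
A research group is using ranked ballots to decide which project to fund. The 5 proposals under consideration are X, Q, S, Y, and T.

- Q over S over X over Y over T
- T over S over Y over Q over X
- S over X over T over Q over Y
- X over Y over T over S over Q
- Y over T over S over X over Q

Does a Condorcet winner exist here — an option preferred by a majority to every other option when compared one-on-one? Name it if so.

None — there is no Condorcet winner

Head-to-head results (5 voters total):
X vs Q: X wins 3–2.
X vs S: S wins 4–1.
X vs Y: X wins 3–2.
X vs T: X wins 3–2.
Q vs S: S wins 4–1.
Q vs Y: Y wins 3–2.
Q vs T: T wins 4–1.
S vs Y: S wins 3–2.
S vs T: T wins 3–2.
Y vs T: Y wins 3–2.
No candidate beats all others: X beats T beats S beats X, a majority cycle.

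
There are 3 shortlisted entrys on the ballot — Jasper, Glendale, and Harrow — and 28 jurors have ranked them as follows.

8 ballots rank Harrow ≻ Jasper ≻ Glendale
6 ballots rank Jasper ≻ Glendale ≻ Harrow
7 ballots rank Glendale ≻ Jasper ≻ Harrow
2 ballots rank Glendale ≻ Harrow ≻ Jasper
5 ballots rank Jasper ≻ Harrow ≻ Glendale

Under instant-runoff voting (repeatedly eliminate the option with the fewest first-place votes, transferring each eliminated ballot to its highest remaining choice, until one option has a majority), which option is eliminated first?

Round 1: Jasper 11, Glendale 9, Harrow 8. Harrow has the fewest and is eliminated.
Round 2: Jasper 19, Glendale 9. Jasper has a majority.

Harrow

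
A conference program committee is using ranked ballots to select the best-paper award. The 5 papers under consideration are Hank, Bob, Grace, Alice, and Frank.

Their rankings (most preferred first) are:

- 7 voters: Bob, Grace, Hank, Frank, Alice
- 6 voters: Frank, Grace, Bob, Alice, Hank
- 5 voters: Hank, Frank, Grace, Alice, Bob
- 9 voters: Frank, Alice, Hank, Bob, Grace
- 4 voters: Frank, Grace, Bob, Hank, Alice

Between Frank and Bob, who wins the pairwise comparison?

Ballots ranking Frank above Bob: 6+5+9+4 = 24.
Ballots ranking Bob above Frank: 7.
Frank wins the head-to-head, 24–7.

Frank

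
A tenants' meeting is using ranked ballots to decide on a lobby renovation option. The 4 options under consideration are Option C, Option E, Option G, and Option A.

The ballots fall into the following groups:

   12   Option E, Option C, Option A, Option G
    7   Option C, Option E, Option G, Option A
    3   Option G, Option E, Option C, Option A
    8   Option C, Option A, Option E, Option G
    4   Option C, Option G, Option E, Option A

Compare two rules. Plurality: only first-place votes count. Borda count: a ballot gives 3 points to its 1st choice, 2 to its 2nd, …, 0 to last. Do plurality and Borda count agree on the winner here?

Yes

Plurality first-place counts: Option C 19, Option E 12, Option G 3, Option A 0 → Option C.
Borda totals: Option C 84, Option E 68, Option G 24, Option A 28 → Option C.
The two rules agree on Option C.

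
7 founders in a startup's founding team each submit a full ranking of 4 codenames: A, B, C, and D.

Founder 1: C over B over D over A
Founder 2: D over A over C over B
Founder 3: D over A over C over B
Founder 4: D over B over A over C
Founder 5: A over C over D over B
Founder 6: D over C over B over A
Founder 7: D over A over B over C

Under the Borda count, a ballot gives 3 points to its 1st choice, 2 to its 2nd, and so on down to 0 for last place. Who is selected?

Borda scores:
  A: 0 + 2 + 2 + 1 + 3 + 0 + 2 = 10
  B: 2 + 0 + 0 + 2 + 0 + 1 + 1 = 6
  C: 3 + 1 + 1 + 0 + 2 + 2 + 0 = 9
  D: 1 + 3 + 3 + 3 + 1 + 3 + 3 = 17
D has the highest total.

D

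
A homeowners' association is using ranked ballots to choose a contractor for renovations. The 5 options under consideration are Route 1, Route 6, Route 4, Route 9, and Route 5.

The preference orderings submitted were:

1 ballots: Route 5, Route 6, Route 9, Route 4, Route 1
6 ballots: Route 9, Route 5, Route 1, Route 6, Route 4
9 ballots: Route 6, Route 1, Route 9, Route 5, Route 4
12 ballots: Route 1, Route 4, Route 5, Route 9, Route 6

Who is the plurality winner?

Route 1

First-place vote totals:
  Route 1: 12
  Route 6: 9
  Route 4: 0
  Route 9: 6
  Route 5: 1
Route 1 has the most first-place votes.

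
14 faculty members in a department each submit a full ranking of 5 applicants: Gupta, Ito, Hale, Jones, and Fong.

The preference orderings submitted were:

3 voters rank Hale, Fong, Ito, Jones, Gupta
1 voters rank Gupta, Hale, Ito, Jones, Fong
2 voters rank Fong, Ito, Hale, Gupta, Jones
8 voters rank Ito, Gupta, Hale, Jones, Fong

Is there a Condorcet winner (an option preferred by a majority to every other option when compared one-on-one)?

Head-to-head results (14 voters total):
Gupta vs Ito: Ito wins 13–1.
Gupta vs Hale: Gupta wins 9–5.
Gupta vs Jones: Gupta wins 11–3.
Gupta vs Fong: Gupta wins 9–5.
Ito vs Hale: Ito wins 10–4.
Ito vs Jones: Ito wins 14–0.
Ito vs Fong: Ito wins 9–5.
Hale vs Jones: Hale wins 14–0.
Hale vs Fong: Hale wins 12–2.
Jones vs Fong: Jones wins 9–5.
Ito beats each rival — Gupta (13–1), Hale (10–4), Jones (14–0), Fong (9–5) — so Ito is the Condorcet winner.

Yes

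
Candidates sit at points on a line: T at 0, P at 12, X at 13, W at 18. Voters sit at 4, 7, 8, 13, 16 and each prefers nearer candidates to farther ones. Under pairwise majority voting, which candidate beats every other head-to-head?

P

With single-peaked preferences on a line, the Condorcet winner is the candidate closest to the median voter.
The median voter (position 8) is closest to P at 12.
Check: P vs W — voters closer to P: 4 of 5.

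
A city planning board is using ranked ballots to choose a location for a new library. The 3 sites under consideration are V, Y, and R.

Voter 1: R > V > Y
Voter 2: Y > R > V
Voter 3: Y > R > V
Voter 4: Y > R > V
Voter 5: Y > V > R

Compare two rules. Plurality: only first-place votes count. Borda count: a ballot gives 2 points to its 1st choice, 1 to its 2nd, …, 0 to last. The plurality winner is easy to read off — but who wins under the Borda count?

Y

Plurality first-place counts: V 0, Y 4, R 1 → Y.
Borda totals: V 2, Y 8, R 5 → Y.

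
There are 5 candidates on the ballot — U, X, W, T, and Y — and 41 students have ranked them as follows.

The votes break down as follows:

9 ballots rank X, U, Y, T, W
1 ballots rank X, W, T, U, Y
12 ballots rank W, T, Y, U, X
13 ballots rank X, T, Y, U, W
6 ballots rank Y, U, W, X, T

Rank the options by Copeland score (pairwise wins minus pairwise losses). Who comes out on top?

X

Pairwise results:
  U vs X: X wins 23–18.
  U vs W: U wins 28–13.
  U vs T: T wins 26–15.
  U vs Y: Y wins 31–10.
  X vs W: X wins 23–18.
  X vs T: X wins 29–12.
  X vs Y: X wins 23–18.
  W vs T: T wins 22–19.
  W vs Y: Y wins 28–13.
  T vs Y: T wins 26–15.
Copeland scores (wins − losses):
  U: 1 − 3 = -2
  X: 4 − 0 = 4
  W: 0 − 4 = -4
  T: 3 − 1 = 2
  Y: 2 − 2 = 0
X has the best Copeland score.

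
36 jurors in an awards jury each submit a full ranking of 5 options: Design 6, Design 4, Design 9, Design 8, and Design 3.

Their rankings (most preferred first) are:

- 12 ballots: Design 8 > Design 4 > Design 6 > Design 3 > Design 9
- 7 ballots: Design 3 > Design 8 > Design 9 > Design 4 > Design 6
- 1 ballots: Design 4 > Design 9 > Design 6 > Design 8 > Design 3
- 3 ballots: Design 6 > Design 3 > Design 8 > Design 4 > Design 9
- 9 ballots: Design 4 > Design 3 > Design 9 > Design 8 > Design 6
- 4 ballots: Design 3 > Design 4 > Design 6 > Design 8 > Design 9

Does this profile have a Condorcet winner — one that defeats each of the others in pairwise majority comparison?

Head-to-head results (36 voters total):
Design 6 vs Design 4: Design 4 wins 33–3.
Design 6 vs Design 9: Design 6 wins 19–17.
Design 6 vs Design 8: Design 8 wins 28–8.
Design 6 vs Design 3: Design 3 wins 20–16.
Design 4 vs Design 9: Design 4 wins 29–7.
Design 4 vs Design 8: Design 8 wins 22–14.
Design 4 vs Design 3: Design 4 wins 22–14.
Design 9 vs Design 8: Design 8 wins 26–10.
Design 9 vs Design 3: Design 3 wins 35–1.
Design 8 vs Design 3: Design 3 wins 23–13.
No candidate beats all others: Design 4 beats Design 3 beats Design 8 beats Design 4, a majority cycle.

No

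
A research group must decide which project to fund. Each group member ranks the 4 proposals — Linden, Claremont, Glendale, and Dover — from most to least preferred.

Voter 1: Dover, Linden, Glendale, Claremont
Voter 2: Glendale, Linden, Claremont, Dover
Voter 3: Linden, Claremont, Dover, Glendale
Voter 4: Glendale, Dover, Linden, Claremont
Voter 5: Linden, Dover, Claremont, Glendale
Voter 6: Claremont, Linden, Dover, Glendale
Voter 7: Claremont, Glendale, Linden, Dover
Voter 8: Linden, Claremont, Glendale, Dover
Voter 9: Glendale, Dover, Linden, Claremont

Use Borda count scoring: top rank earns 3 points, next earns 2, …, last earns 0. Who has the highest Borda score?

Linden

Borda scores:
  Linden: 2 + 2 + 3 + 1 + 3 + 2 + 1 + 3 + 1 = 18
  Claremont: 0 + 1 + 2 + 0 + 1 + 3 + 3 + 2 + 0 = 12
  Glendale: 1 + 3 + 0 + 3 + 0 + 0 + 2 + 1 + 3 = 13
  Dover: 3 + 0 + 1 + 2 + 2 + 1 + 0 + 0 + 2 = 11
Linden has the highest total.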